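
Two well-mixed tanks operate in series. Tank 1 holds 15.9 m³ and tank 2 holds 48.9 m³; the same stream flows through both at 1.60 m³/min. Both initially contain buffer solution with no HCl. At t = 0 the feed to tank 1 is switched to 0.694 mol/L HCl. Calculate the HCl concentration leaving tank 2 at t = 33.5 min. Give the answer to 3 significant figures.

Each tank obeys Vᵢ dCᵢ/dt = Q(Cᵢ₋₁ − Cᵢ), so τᵢ = Vᵢ/Q.
τ₁ = 15.9/1.60 = 9.9375 min; τ₂ = 48.9/1.60 = 30.562 min.
Tank 1: C₁ = C_in(1 − e^(−t/τ₁)). Tank 2 (τ₁ ≠ τ₂): C₂ = C_in[1 − (τ₁ e^(−t/τ₁) − τ₂ e^(−t/τ₂))/(τ₁ − τ₂)].
At t = 33.5: e^(−t/τ₁) = 0.034353, e^(−t/τ₂) = 0.33417.
C₂ = 0.694·[1 − (9.9375·0.034353 − 30.562·0.33417)/(-20.625)] = 0.694·0.52138 = 0.36184 mol/L.

0.362 mol/L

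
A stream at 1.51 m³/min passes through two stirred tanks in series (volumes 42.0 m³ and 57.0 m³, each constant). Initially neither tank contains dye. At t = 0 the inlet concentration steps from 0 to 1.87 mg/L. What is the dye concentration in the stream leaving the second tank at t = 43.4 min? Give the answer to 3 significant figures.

0.719 mg/L

Species balance on tank i: dCᵢ/dt = (Cᵢ₋₁ − Cᵢ)/τᵢ with τᵢ = Vᵢ/Q.
τ₁ = 42.0/1.51 = 27.815 min; τ₂ = 57.0/1.51 = 37.748 min.
Tank 1: C₁ = C_in(1 − e^(−t/τ₁)). Tank 2 (τ₁ ≠ τ₂): C₂ = C_in[1 − (τ₁ e^(−t/τ₁) − τ₂ e^(−t/τ₂))/(τ₁ − τ₂)].
At t = 43.4: e^(−t/τ₁) = 0.21007, e^(−t/τ₂) = 0.31673.
C₂ = 1.87·[1 − (27.815·0.21007 − 37.748·0.31673)/(-9.9338)] = 1.87·0.38463 = 0.71925 mg/L.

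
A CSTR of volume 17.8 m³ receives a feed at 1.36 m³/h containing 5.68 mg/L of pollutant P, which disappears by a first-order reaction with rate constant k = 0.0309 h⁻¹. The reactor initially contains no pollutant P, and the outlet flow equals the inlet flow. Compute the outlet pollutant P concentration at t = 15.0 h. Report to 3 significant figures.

3.24 mg/L

V dC/dt = Q(C_in − C) − k V C.
dC/dt = (Q/V) C_in − (Q/V + k) C; effective rate a = Q/V + k = 0.076404 + 0.0309 = 0.10730 h⁻¹.
C_ss = Q C_in/(Q + kV) = 4.0444 mg/L; C(t) = C_ss + (C₀ − C_ss) e^(−a t).
C(15.0) = 4.0444 + (-4.0444)·e^(−0.10730·15.0) = 4.0444 + (-4.0444)·0.19997 = 3.2356 mg/L.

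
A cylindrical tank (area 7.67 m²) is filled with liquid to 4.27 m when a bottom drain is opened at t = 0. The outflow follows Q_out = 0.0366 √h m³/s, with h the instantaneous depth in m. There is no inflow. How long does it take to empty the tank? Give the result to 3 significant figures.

Unsteady balance on liquid volume: A dh/dt = −0.0366 √h.
∫ h^(−1/2) dh = −(0.0366/A) ∫ dt, giving 2√h = 2√h₀ − (0.0366/A) t.
Tank is empty when √h = 0: t_empty = 2A√h₀/0.0366.
t_empty = 2·7.67·√4.27/0.0366 = 15.340·2.0664/0.0366 = 866.08 s.

866 s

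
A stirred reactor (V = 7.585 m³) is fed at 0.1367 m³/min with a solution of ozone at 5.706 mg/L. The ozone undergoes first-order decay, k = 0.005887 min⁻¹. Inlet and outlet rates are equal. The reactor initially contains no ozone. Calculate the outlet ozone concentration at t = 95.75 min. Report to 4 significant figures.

V dC/dt = Q(C_in − C) − k V C.
dC/dt = (Q/V) C_in − (Q/V + k) C; effective rate a = Q/V + k = 0.0180224 + 0.005887 = 0.0239094 min⁻¹.
C_ss = Q C_in/(Q + kV) = 4.30106 mg/L; C(t) = C_ss + (C₀ − C_ss) e^(−a t).
C(95.75) = 4.30106 + (-4.30106)·e^(−0.0239094·95.75) = 4.30106 + (-4.30106)·0.101335 = 3.86522 mg/L.

3.865 mg/L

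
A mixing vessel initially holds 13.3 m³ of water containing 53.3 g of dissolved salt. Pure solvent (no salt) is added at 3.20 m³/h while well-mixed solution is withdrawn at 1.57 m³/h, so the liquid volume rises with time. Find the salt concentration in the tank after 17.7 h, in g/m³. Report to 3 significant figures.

Let m(t) be the amount of salt. Volume: V(t) = V₀ + (Q_in − Q_out) t = 13.3 + 1.6300 t; V(17.7) = 42.151 m³.
No salt enters, so dm/dt = −Q_out · (m/V).
Separate: dm/m = −Q_out dt/V(t) ⇒ ln(m/m₀) = −(Q_out/(Q_in−Q_out)) ln(V/V₀).
m = m₀ (V₀/V)^(Q_out/(Q_in−Q_out)) = 53.3 × (13.3/42.151)^(0.96319) = 17.547 g.
C = m/V = 17.547/42.151 = 0.41630 g/m³.

0.416 g/m³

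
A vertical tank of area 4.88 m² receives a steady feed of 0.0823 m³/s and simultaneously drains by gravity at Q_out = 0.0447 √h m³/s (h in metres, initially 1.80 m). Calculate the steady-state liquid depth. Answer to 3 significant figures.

A dh/dt = Q_in − 0.0447 √h. Steady state requires inflow = outflow:
Q_in = 0.0447 √h_ss ⇒ √h_ss = 0.0823/0.0447 = 1.8412.
h_ss = 1.8412² = 3.3899 m. (Since h₀ = 1.80 m < h_ss, the level will rise toward this value.)

3.39 m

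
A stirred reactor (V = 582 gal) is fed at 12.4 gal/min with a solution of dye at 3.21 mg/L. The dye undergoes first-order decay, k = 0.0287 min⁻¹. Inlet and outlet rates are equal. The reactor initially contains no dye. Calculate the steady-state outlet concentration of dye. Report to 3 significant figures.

1.37 mg/L

Accumulation = in − out − consumed: V dC/dt = Q C_in − Q C − k V C.
Steady state (dC/dt = 0): C_ss = Q C_in/(Q + kV) = C_in/(1 + kV/Q).
C_ss = 12.4·3.21/(12.4 + 0.0287·582) = 39.804/29.103 = 1.3677 mg/L.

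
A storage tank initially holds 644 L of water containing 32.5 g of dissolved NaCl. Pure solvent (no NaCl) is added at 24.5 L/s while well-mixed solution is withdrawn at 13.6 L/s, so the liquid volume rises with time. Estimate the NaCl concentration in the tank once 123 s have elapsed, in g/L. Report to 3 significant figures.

0.00402 g/L

Let m(t) be the amount of NaCl. Volume: V(t) = V₀ + (Q_in − Q_out) t = 644 + 10.900 t; V(123) = 1984.7 L.
No NaCl enters, so dm/dt = −Q_out · (m/V).
dm/m = −Q_out dt/(V₀ + 10.900 t); integrating gives ln(m/m₀) = −(Q_out/(Q_in−Q_out)) ln(V/V₀).
m = m₀ (V₀/V)^(Q_out/(Q_in−Q_out)) = 32.5 × (644/1984.7)^(1.2477) = 7.9798 g.
C = m/V = 7.9798/1984.7 = 0.0040207 g/L.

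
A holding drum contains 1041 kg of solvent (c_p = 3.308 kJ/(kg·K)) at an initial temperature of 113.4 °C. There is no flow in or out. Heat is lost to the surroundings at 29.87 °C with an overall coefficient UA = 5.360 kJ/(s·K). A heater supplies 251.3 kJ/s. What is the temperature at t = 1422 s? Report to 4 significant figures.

80.76 °C

First-law balance (no shaft work): M c_p dT/dt = −UA(T − T_amb) + Q̇.
dT/dt = (T_ss − T)/τ with T_ss = T_amb + Q̇/UA = 29.87 + 251.3/5.360 = 76.7543 °C, τ = M c_p/UA = 1041·3.308/5.360 = 642.468 s.
T approaches T_ss exponentially: T(t) = T_ss + (T₀ − T_ss) e^(−t/τ).
T(1422) = 76.7543 + (36.6457)·0.109335 = 80.7610 °C.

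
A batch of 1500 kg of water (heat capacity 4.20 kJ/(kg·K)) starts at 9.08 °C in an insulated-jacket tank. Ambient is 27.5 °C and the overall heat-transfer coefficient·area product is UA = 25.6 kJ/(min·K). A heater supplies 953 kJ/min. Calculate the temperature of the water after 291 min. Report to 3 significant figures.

Heat balance on the well-mixed liquid: M c_p dT/dt = −UA(T − T_amb) + Q̇.
dT/dt = (T_ss − T)/τ with T_ss = T_amb + Q̇/UA = 27.5 + 953/25.6 = 64.727 °C, τ = M c_p/UA = 1500·4.20/25.6 = 246.09 min.
Integrating: T(t) = T_ss + (T₀ − T_ss) e^(−t/τ).
T(291) = 64.727 + (-55.647)·0.30652 = 47.670 °C.

47.7 °C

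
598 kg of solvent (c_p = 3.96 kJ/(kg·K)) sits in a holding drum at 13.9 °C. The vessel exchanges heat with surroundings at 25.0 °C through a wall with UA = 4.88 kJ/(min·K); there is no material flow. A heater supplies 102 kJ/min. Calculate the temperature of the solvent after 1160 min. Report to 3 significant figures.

43.0 °C

Lumped-capacitance energy balance: M c_p dT/dt = UA(T_amb − T) + Q̇.
dT/dt = (T_ss − T)/τ with T_ss = T_amb + Q̇/UA = 25.0 + 102/4.88 = 45.902 °C, τ = M c_p/UA = 598·3.96/4.88 = 485.26 min.
Solution: T(t) = T_ss + (T₀ − T_ss) e^(−t/τ).
T(1160) = 45.902 + (-32.002)·0.091588 = 42.971 °C.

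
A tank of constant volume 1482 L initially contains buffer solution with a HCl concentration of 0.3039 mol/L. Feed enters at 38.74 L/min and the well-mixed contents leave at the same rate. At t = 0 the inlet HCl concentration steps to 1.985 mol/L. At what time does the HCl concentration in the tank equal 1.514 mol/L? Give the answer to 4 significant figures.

48.67 min

Species balance: V dC/dt = Q(C_in − C) ⇒ τ = V/Q = 38.2550 min.
C(t) = C_in + (C₀ − C_in) e^(−t/τ). Set C = 1.514 and solve for t:
e^(−t/τ) = (C − C_in)/(C₀ − C_in) = (1.514 − 1.985)/(0.3039 − 1.985) = 0.280174
t = −τ ln(…) = 38.2550 × 1.27235 = 48.6736 min.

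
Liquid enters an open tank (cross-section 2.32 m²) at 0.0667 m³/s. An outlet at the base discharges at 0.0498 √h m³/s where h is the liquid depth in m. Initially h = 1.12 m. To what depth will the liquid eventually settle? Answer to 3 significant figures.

1.79 m

A dh/dt = Q_in − 0.0498 √h. Steady state requires inflow = outflow:
Q_in = 0.0498 √h_ss ⇒ √h_ss = 0.0667/0.0498 = 1.3394.
h_ss = 1.3394² = 1.7939 m. (Since h₀ = 1.12 m < h_ss, the level will rise toward this value.)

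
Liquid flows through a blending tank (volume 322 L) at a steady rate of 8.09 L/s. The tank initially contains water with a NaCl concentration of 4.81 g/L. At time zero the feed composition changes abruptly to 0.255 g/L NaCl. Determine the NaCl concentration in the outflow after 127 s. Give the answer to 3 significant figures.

Mass balance on the solute (V constant): V dC/dt = Q(C_in − C).
Rewrite as dC/dt + C/τ = C_in/τ, τ = V/Q = 39.802 s.
Solution: C(t) = C_in + (C₀ − C_in) e^(−t/τ).
C(127) = 0.255 + (4.81 − 0.255)·e^(−127/39.802) = 0.255 + (4.5550)·0.041140 = 0.44239 g/L.

0.442 g/L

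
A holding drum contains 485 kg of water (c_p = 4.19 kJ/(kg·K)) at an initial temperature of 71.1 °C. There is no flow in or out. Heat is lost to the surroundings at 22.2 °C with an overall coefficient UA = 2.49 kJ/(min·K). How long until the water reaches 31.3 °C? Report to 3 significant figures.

1370 min

First-law balance (no shaft work): M c_p dT/dt = −UA(T − T_amb).
τ = M c_p/UA = 816.12 min; T_ss = T_amb = 22.200 °C.
T(t) = T_ss + (T₀ − T_ss)e^(−t/τ); set T = 31.3:
t = −τ ln[(T − T_ss)/(T₀ − T_ss)] = −816.12 · ln(0.18609) = 1372.3 min.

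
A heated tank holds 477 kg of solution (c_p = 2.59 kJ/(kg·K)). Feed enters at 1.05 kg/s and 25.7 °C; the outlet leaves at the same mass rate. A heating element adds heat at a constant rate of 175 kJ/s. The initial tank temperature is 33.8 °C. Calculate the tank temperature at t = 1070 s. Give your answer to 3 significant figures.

Unsteady energy balance on the tank contents: M c_p dT/dt = ṁ c_p (T_in − T) + 175.
τ = M/ṁ = 454.29 s; T_ss = T_in + Q̇/(ṁ c_p) = 25.7 + 175/(1.05·2.59) = 90.050 °C.
T approaches T_ss exponentially: T(t) = T_ss + (T₀ − T_ss) e^(−t/τ).
T(1070) = 90.050 + (-56.250)·e^(−1070/454.29) = 90.050 + (-56.250)·0.094861 = 84.714 °C.

84.7 °C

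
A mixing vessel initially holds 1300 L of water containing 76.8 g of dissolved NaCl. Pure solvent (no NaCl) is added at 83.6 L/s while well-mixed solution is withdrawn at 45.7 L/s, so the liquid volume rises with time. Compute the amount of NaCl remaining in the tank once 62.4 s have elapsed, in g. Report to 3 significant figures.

22.0 g

Let m(t) be the amount of NaCl. Volume: V(t) = V₀ + (Q_in − Q_out) t = 1300 + 37.900 t; V(62.4) = 3665.0 L.
Solute balance: dm/dt = 0 − Q_out C = −Q_out m/V(t).
Separate: dm/m = −Q_out dt/V(t) ⇒ ln(m/m₀) = −(Q_out/(Q_in−Q_out)) ln(V/V₀).
m = m₀ (V₀/V)^(Q_out/(Q_in−Q_out)) = 76.8 × (1300/3665.0)^(1.2058) = 22.009 g.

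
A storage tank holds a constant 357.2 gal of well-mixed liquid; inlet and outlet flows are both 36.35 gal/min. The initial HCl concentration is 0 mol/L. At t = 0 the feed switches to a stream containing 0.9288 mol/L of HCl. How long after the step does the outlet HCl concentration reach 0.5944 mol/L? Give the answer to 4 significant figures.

Unsteady species balance (constant V, well mixed): V dC/dt = Q(C_in − C), so τ = V/Q = 9.82669 min.
C(t) = C_in + (C₀ − C_in) e^(−t/τ). Set C = 0.5944 and solve for t:
e^(−t/τ) = (C − C_in)/(C₀ − C_in) = (0.5944 − 0.9288)/(0 − 0.9288) = 0.360034
t = −τ ln(…) = 9.82669 × 1.02156 = 10.0385 min.

10.04 min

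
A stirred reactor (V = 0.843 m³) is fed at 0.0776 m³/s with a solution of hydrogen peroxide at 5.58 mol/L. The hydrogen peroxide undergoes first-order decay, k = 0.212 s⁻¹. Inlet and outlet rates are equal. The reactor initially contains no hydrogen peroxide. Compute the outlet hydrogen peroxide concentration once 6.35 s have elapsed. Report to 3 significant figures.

Accumulation = in − out − consumed: V dC/dt = Q C_in − Q C − k V C.
dC/dt = (Q/V) C_in − (Q/V + k) C; effective rate a = Q/V + k = 0.092052 + 0.212 = 0.30405 s⁻¹.
C_ss = Q C_in/(Q + kV) = 1.6894 mol/L; C(t) = C_ss + (C₀ − C_ss) e^(−a t).
C(6.35) = 1.6894 + (-1.6894)·e^(−0.30405·6.35) = 1.6894 + (-1.6894)·0.14504 = 1.4443 mol/L.

1.44 mol/L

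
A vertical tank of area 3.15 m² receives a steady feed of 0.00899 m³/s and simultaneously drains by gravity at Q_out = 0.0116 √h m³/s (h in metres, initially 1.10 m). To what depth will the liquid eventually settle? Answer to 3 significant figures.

A dh/dt = Q_in − 0.0116 √h. Steady state requires inflow = outflow:
Q_in = 0.0116 √h_ss ⇒ √h_ss = 0.00899/0.0116 = 0.77500.
h_ss = 0.77500² = 0.60063 m. (Since h₀ = 1.10 m > h_ss, the level will fall toward this value.)

0.601 m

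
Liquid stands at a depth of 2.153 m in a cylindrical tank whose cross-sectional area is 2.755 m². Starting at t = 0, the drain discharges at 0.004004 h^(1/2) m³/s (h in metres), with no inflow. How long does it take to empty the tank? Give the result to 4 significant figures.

2019 s

With no inflow, A dh/dt = −0.004004 √h.
∫ h^(−1/2) dh = −(0.004004/A) ∫ dt, giving 2√h = 2√h₀ − (0.004004/A) t.
Set h = 0: 2√h₀ = (0.004004/A) t_empty ⇒ t_empty = 2A√h₀/0.004004.
t_empty = 2·2.755·√2.153/0.004004 = 5.51000·1.46731/0.004004 = 2019.20 s.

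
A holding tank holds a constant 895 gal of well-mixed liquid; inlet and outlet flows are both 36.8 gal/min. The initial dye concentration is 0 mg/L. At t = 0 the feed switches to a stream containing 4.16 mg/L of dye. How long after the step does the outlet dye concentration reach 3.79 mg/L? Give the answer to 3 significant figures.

Unsteady species balance (constant V, well mixed): V dC/dt = Q(C_in − C), so τ = V/Q = 24.321 min.
C(t) = C_in + (C₀ − C_in) e^(−t/τ). Set C = 3.79 and solve for t:
e^(−t/τ) = (C − C_in)/(C₀ − C_in) = (3.79 − 4.16)/(0 − 4.16) = 0.088942
t = −τ ln(…) = 24.321 × 2.4198 = 58.850 min.

58.9 min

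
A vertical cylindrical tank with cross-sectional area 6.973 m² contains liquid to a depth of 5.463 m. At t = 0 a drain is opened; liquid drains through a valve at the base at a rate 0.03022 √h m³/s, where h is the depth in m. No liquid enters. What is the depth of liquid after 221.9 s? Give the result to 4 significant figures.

Accumulation of liquid (constant cross-section A): A dh/dt = −0.03022 √h.
Separate and integrate: 2(√h − √h₀) = −(0.03022/A) t.
√h = √5.463 − 0.03022·221.9/(2·6.973) = 2.33731 − 0.480842 = 1.85646.
h = 1.85646² = 3.44646 m.

3.446 m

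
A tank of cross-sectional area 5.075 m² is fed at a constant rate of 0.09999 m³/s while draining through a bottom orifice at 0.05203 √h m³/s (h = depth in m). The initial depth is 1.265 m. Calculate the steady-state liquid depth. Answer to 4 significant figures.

3.693 m

A dh/dt = Q_in − 0.05203 √h. Steady state requires inflow = outflow:
Q_in = 0.05203 √h_ss ⇒ √h_ss = 0.09999/0.05203 = 1.92178.
h_ss = 1.92178² = 3.69322 m. (Since h₀ = 1.265 m < h_ss, the level will rise toward this value.)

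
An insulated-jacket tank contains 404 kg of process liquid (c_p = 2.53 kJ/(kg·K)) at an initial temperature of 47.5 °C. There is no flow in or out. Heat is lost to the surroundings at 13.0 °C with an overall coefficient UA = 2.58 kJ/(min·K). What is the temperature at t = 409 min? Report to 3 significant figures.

25.3 °C

Lumped-capacitance energy balance: M c_p dT/dt = UA(T_amb − T).
dT/dt = (T_ss − T)/τ with T_ss = T_amb = 13.000 °C, τ = M c_p/UA = 404·2.53/2.58 = 396.17 min.
This is linear first-order; T(t) = T_ss + (T₀ − T_ss) e^(−t/τ).
T(409) = 13.000 + (34.500)·0.35616 = 25.287 °C.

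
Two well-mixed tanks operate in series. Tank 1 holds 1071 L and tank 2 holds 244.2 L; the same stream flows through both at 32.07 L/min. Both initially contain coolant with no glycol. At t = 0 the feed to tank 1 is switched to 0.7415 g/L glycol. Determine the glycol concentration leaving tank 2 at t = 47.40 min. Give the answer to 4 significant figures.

0.5096 g/L

Time constants: τᵢ = Vᵢ/Q for each well-mixed tank.
τ₁ = 1071/32.07 = 33.3957 min; τ₂ = 244.2/32.07 = 7.61459 min.
Solving the cascade with C₁(0)=C₂(0)=0 gives C₂(t) = C_in[1 − (τ₁ e^(−t/τ₁) − τ₂ e^(−t/τ₂))/(τ₁ − τ₂)].
At t = 47.40: e^(−t/τ₁) = 0.241873, e^(−t/τ₂) = 0.00197954.
C₂ = 0.7415·[1 − (33.3957·0.241873 − 7.61459·0.00197954)/(25.7811)] = 0.7415·0.687274 = 0.509614 g/L.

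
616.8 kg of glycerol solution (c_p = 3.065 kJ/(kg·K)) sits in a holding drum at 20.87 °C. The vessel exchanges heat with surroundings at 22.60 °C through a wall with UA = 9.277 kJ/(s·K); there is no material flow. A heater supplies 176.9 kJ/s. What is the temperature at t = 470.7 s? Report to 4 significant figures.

39.60 °C

Lumped-capacitance energy balance: M c_p dT/dt = UA(T_amb − T) + Q̇.
dT/dt = (T_ss − T)/τ with T_ss = T_amb + Q̇/UA = 22.60 + 176.9/9.277 = 41.6687 °C, τ = M c_p/UA = 616.8·3.065/9.277 = 203.783 s.
Integrating: T(t) = T_ss + (T₀ − T_ss) e^(−t/τ).
T(470.7) = 41.6687 + (-20.7987)·0.0992798 = 39.6038 °C.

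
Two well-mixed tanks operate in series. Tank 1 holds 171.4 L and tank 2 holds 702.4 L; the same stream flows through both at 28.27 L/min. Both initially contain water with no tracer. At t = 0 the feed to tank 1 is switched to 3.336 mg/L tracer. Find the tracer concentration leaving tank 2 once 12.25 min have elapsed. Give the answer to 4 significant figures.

0.7836 mg/L

Time constants: τᵢ = Vᵢ/Q for each well-mixed tank.
τ₁ = 171.4/28.27 = 6.06296 min; τ₂ = 702.4/28.27 = 24.8461 min.
Tank 1: C₁ = C_in(1 − e^(−t/τ₁)). Tank 2 (τ₁ ≠ τ₂): C₂ = C_in[1 − (τ₁ e^(−t/τ₁) − τ₂ e^(−t/τ₂))/(τ₁ − τ₂)].
At t = 12.25: e^(−t/τ₁) = 0.132594, e^(−t/τ₂) = 0.610770.
C₂ = 3.336·[1 − (6.06296·0.132594 − 24.8461·0.610770)/(-18.7832)] = 3.336·0.234881 = 0.783562 mg/L.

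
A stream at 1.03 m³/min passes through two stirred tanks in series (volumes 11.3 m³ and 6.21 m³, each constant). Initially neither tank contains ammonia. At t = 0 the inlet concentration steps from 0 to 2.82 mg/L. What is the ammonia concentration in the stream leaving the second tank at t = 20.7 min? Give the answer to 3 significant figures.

1.98 mg/L

Species balance on tank i: dCᵢ/dt = (Cᵢ₋₁ − Cᵢ)/τᵢ with τᵢ = Vᵢ/Q.
τ₁ = 11.3/1.03 = 10.971 min; τ₂ = 6.21/1.03 = 6.0291 min.
Tank 1: C₁ = C_in(1 − e^(−t/τ₁)). Tank 2 (τ₁ ≠ τ₂): C₂ = C_in[1 − (τ₁ e^(−t/τ₁) − τ₂ e^(−t/τ₂))/(τ₁ − τ₂)].
At t = 20.7: e^(−t/τ₁) = 0.15155, e^(−t/τ₂) = 0.032279.
C₂ = 2.82·[1 − (10.971·0.15155 − 6.0291·0.032279)/(4.9417)] = 2.82·0.70293 = 1.9823 mg/L.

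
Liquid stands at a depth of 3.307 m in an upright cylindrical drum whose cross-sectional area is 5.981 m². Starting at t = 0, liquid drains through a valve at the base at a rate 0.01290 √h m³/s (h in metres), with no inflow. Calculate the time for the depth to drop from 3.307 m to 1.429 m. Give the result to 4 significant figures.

577.8 s

With no inflow, A dh/dt = −0.01290 √h.
∫ h^(−1/2) dh = −(0.01290/A) ∫ dt, giving 2√h = 2√h₀ − (0.01290/A) t.
t = 2A(√h₀ − √h)/0.01290 = 2·5.981·(√3.307 − √1.429)/0.01290
  = 11.9620 × (1.81852 − 1.19541) / 0.01290 = 577.800 s.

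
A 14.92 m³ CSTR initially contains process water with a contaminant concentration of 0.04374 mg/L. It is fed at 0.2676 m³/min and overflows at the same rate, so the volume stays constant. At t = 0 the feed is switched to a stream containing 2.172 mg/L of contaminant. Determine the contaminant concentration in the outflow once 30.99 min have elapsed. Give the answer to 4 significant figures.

Mass balance on the solute (V constant): V dC/dt = Q(C_in − C).
So dC/dt = (C_in − C)/τ with τ = V/Q = 14.92/0.2676 = 55.7549 min.
Solution: C(t) = C_in + (C₀ − C_in) e^(−t/τ).
C(30.99) = 2.172 + (0.04374 − 2.172)·e^(−30.99/55.7549) = 2.172 + (-2.12826)·0.573598 = 0.951234 mg/L.

0.9512 mg/L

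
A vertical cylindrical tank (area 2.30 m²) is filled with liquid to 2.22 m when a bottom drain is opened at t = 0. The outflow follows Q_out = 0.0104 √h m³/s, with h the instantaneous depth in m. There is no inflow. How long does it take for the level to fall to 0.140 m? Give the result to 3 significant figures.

494 s

With no inflow, A dh/dt = −0.0104 √h.
Separate and integrate: 2(√h − √h₀) = −(0.0104/A) t.
t = 2A(√h₀ − √h)/0.0104 = 2·2.30·(√2.22 − √0.140)/0.0104
  = 4.6000 × (1.4900 − 0.37417) / 0.0104 = 493.53 s.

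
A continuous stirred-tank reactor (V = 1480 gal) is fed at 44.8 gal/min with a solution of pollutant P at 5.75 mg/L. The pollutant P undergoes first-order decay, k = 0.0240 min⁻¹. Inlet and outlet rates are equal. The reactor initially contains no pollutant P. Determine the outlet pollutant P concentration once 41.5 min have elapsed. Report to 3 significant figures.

Species balance: V dC/dt = Q C_in − Q C − k V C.
This is linear with rate a = Q/V + k = 0.054270 min⁻¹.
C_ss = Q C_in/(Q + kV) = 3.2072 mg/L; C(t) = C_ss + (C₀ − C_ss) e^(−a t).
C(41.5) = 3.2072 + (-3.2072)·e^(−0.054270·41.5) = 3.2072 + (-3.2072)·0.10517 = 2.8699 mg/L.

2.87 mg/L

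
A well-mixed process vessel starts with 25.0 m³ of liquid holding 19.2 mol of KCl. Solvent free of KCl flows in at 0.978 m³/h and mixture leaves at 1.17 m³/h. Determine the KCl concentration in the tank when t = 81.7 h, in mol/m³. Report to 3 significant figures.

0.00502 mol/m³

Total volume: dV/dt = Q_in − Q_out = -0.19200 m³/h, so V(t) = 25.0 − 0.19200 t and V(81.7) = 9.3136 m³.
No KCl enters, so dm/dt = −Q_out · (m/V).
dm/m = −Q_out dt/(V₀ − 0.19200 t); integrating gives ln(m/m₀) = −(Q_out/(Q_in−Q_out)) ln(V/V₀).
m = m₀ (V₀/V)^(Q_out/(Q_in−Q_out)) = 19.2 × (25.0/9.3136)^(-6.0938) = 0.046791 mol.
C = m/V = 0.046791/9.3136 = 0.0050240 mol/m³.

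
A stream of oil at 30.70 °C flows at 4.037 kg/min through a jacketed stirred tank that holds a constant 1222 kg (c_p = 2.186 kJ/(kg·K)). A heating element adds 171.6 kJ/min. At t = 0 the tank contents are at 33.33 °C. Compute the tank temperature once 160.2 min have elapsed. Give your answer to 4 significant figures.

M c_p dT/dt = ṁ c_p (T_in − T) + Q̇.
τ = M/ṁ = 302.700 min; T_ss = T_in + Q̇/(ṁ c_p) = 30.70 + 171.6/(4.037·2.186) = 50.1450 °C.
Solution: T(t) = T_ss + (T₀ − T_ss) e^(−t/τ).
T(160.2) = 50.1450 + (-16.8150)·e^(−160.2/302.700) = 50.1450 + (-16.8150)·0.589054 = 40.2401 °C.

40.24 °C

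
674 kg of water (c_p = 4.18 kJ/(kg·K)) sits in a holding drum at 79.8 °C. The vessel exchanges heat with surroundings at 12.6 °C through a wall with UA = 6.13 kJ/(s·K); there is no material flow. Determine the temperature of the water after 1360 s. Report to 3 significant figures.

M c_p dT/dt = −UA(T − T_amb).
dT/dt = (T_ss − T)/τ with T_ss = T_amb = 12.600 °C, τ = M c_p/UA = 674·4.18/6.13 = 459.60 s.
Solution: T(t) = T_ss + (T₀ − T_ss) e^(−t/τ).
T(1360) = 12.600 + (67.200)·0.051864 = 16.085 °C.

16.1 °C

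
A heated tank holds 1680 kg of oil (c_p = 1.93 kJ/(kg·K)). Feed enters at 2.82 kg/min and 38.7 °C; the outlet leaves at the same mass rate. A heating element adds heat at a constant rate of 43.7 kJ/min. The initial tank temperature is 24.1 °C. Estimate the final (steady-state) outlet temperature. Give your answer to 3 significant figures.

Unsteady energy balance on the tank contents: M c_p dT/dt = ṁ c_p (T_in − T) + 43.7.
At steady state dT/dt = 0 ⇒ T_ss = T_in + Q̇/(ṁ c_p) = 38.7 + 43.7/(2.82·1.93) = 46.729 °C.

46.7 °C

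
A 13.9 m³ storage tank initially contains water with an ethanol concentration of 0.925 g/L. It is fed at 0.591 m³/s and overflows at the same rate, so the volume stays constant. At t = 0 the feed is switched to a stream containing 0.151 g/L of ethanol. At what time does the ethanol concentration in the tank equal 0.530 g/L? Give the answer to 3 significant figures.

16.8 s

Accumulation = in − out for the solute gives V dC/dt = Q(C_in − C), so τ = V/Q = 23.519 s.
C(t) = C_in + (C₀ − C_in) e^(−t/τ). Set C = 0.530 and solve for t:
e^(−t/τ) = (C − C_in)/(C₀ − C_in) = (0.530 − 0.151)/(0.925 − 0.151) = 0.48966
t = −τ ln(…) = 23.519 × 0.71404 = 16.794 s.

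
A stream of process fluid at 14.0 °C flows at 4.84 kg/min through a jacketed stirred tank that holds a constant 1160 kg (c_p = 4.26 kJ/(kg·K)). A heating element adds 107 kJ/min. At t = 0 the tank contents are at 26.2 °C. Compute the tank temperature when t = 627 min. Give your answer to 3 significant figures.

19.7 °C

First-law balance (no shaft work): M c_p dT/dt = ṁ c_p (T_in − T) + 107.
τ = M/ṁ = 239.67 min; T_ss = T_in + Q̇/(ṁ c_p) = 14.0 + 107/(4.84·4.26) = 19.190 °C.
Solution: T(t) = T_ss + (T₀ − T_ss) e^(−t/τ).
T(627) = 19.190 + (7.0105)·e^(−627/239.67) = 19.190 + (7.0105)·0.073087 = 19.702 °C.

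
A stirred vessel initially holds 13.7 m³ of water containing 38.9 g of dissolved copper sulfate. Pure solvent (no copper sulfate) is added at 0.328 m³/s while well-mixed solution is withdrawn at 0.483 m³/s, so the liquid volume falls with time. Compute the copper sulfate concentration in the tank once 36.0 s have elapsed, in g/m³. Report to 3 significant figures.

0.939 g/m³

Let m(t) be the amount of copper sulfate. Volume: V(t) = V₀ + (Q_in − Q_out) t = 13.7 − 0.15500 t; V(36.0) = 8.1200 m³.
Species balance (pure solvent in): dm/dt = −Q_out · m/V(t).
Separate: dm/m = −Q_out dt/V(t) ⇒ ln(m/m₀) = −(Q_out/(Q_in−Q_out)) ln(V/V₀).
m = m₀ (V₀/V)^(Q_out/(Q_in−Q_out)) = 38.9 × (13.7/8.1200)^(-3.1161) = 7.6221 g.
C = m/V = 7.6221/8.1200 = 0.93868 g/m³.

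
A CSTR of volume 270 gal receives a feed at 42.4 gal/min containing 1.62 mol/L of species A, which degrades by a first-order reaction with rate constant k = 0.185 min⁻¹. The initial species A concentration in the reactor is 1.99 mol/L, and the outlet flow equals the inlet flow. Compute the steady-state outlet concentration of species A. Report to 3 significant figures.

0.744 mol/L

V dC/dt = Q(C_in − C) − k V C.
Steady state (dC/dt = 0): C_ss = Q C_in/(Q + kV) = C_in/(1 + kV/Q).
C_ss = 42.4·1.62/(42.4 + 0.185·270) = 68.688/92.350 = 0.74378 mol/L.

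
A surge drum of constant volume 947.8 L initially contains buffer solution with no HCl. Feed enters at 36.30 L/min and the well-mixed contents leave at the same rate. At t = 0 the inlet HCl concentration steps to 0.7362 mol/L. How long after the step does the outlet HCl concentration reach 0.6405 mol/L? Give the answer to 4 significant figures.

Species balance: V dC/dt = Q(C_in − C) ⇒ τ = V/Q = 26.1102 min.
C(t) = C_in + (C₀ − C_in) e^(−t/τ). Set C = 0.6405 and solve for t:
e^(−t/τ) = (C − C_in)/(C₀ − C_in) = (0.6405 − 0.7362)/(0 − 0.7362) = 0.129992
t = −τ ln(…) = 26.1102 × 2.04028 = 53.2722 min.

53.27 min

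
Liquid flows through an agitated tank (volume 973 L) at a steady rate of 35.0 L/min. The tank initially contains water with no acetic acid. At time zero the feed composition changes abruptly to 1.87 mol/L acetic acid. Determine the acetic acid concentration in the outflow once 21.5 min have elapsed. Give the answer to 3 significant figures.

1.01 mol/L

Accumulation = in − out for the solute gives V dC/dt = Q(C_in − C).
Rewrite as dC/dt + C/τ = C_in/τ, τ = V/Q = 27.800 min.
This is linear first-order; C(t) = C_in + (C₀ − C_in) e^(−t/τ).
C(21.5) = 1.87 + (0 − 1.87)·e^(−21.5/27.800) = 1.87 + (-1.8700)·0.46145 = 1.0071 mol/L.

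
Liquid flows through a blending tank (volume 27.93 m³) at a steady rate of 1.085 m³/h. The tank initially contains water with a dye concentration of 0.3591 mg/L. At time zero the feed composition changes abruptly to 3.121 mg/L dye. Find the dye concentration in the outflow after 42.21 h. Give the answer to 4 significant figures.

2.585 mg/L

Transient balance on the dissolved component: V dC/dt = Q(C_in − C).
Rewrite as dC/dt + C/τ = C_in/τ, τ = V/Q = 25.7419 h.
C approaches C_in exponentially: C(t) = C_in + (C₀ − C_in) e^(−t/τ).
C(42.21) = 3.121 + (0.3591 − 3.121)·e^(−42.21/25.7419) = 3.121 + (-2.76190)·0.194031 = 2.58511 mg/L.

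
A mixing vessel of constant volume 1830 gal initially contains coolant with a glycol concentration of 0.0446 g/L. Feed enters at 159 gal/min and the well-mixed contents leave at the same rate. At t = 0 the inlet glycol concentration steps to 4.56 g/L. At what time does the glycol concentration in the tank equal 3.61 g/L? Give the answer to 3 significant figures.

17.9 min

Mass balance on the solute (V constant): V dC/dt = Q(C_in − C), so τ = V/Q = 11.509 min.
C(t) = C_in + (C₀ − C_in) e^(−t/τ). Set C = 3.61 and solve for t:
e^(−t/τ) = (C − C_in)/(C₀ − C_in) = (3.61 − 4.56)/(0.0446 − 4.56) = 0.21039
t = −τ ln(…) = 11.509 × 1.5588 = 17.941 min.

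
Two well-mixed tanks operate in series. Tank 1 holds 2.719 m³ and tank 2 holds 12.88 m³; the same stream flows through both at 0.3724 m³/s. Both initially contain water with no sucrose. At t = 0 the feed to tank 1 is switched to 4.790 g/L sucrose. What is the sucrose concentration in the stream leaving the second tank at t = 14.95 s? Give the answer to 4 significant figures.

Species balance on tank i: dCᵢ/dt = (Cᵢ₋₁ − Cᵢ)/τᵢ with τᵢ = Vᵢ/Q.
τ₁ = 2.719/0.3724 = 7.30129 s; τ₂ = 12.88/0.3724 = 34.5865 s.
Solving the cascade with C₁(0)=C₂(0)=0 gives C₂(t) = C_in[1 − (τ₁ e^(−t/τ₁) − τ₂ e^(−t/τ₂))/(τ₁ − τ₂)].
At t = 14.95: e^(−t/τ₁) = 0.129046, e^(−t/τ₂) = 0.649047.
C₂ = 4.790·[1 − (7.30129·0.129046 − 34.5865·0.649047)/(-27.2852)] = 4.790·0.211805 = 1.01455 g/L.

1.015 g/L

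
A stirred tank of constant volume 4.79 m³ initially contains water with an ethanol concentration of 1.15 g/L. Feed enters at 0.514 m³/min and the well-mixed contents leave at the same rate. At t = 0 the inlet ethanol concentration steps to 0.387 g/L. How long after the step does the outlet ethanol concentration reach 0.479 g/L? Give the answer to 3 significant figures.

19.7 min

Accumulation = in − out for the solute gives V dC/dt = Q(C_in − C), so τ = V/Q = 9.3191 min.
C(t) = C_in + (C₀ − C_in) e^(−t/τ). Set C = 0.479 and solve for t:
e^(−t/τ) = (C − C_in)/(C₀ − C_in) = (0.479 − 0.387)/(1.15 − 0.387) = 0.12058
t = −τ ln(…) = 9.3191 × 2.1155 = 19.714 min.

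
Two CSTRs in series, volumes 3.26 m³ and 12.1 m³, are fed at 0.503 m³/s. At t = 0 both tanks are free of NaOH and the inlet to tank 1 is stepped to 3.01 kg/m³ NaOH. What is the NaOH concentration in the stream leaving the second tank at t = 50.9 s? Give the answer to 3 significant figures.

Species balance on tank i: dCᵢ/dt = (Cᵢ₋₁ − Cᵢ)/τᵢ with τᵢ = Vᵢ/Q.
τ₁ = 3.26/0.503 = 6.4811 s; τ₂ = 12.1/0.503 = 24.056 s.
Solving the cascade with C₁(0)=C₂(0)=0 gives C₂(t) = C_in[1 − (τ₁ e^(−t/τ₁) − τ₂ e^(−t/τ₂))/(τ₁ − τ₂)].
At t = 50.9: e^(−t/τ₁) = 0.00038836, e^(−t/τ₂) = 0.12052.
C₂ = 3.01·[1 − (6.4811·0.00038836 − 24.056·0.12052)/(-17.575)] = 3.01·0.83518 = 2.5139 kg/m³.

2.51 kg/m³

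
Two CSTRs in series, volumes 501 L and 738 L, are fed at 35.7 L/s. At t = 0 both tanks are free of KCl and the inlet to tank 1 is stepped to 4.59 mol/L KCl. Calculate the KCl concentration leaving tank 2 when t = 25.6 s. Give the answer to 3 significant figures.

Time constants: τᵢ = Vᵢ/Q for each well-mixed tank.
τ₁ = 501/35.7 = 14.034 s; τ₂ = 738/35.7 = 20.672 s.
Solving the cascade with C₁(0)=C₂(0)=0 gives C₂(t) = C_in[1 − (τ₁ e^(−t/τ₁) − τ₂ e^(−t/τ₂))/(τ₁ − τ₂)].
At t = 25.6: e^(−t/τ₁) = 0.16135, e^(−t/τ₂) = 0.28986.
C₂ = 4.59·[1 − (14.034·0.16135 − 20.672·0.28986)/(-6.6387)] = 4.59·0.43849 = 2.0127 mol/L.

2.01 mol/L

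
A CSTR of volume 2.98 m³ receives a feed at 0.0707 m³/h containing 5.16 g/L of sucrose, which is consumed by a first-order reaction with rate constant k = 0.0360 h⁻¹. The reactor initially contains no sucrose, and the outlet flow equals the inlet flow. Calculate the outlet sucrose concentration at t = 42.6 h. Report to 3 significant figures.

1.89 g/L

V dC/dt = Q(C_in − C) − k V C.
This is linear with rate a = Q/V + k = 0.059725 h⁻¹.
C_ss = Q C_in/(Q + kV) = 2.0497 g/L; C(t) = C_ss + (C₀ − C_ss) e^(−a t).
C(42.6) = 2.0497 + (-2.0497)·e^(−0.059725·42.6) = 2.0497 + (-2.0497)·0.078530 = 1.8888 g/L.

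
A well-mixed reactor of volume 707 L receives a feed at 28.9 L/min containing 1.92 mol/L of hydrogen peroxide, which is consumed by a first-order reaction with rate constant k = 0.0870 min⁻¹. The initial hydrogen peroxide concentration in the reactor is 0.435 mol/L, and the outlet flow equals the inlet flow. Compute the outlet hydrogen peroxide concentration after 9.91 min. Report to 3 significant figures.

0.563 mol/L

V dC/dt = Q(C_in − C) − k V C.
dC/dt = (Q/V) C_in − (Q/V + k) C; effective rate a = Q/V + k = 0.040877 + 0.0870 = 0.12788 min⁻¹.
C_ss = Q C_in/(Q + kV) = 0.61374 mol/L; C(t) = C_ss + (C₀ − C_ss) e^(−a t).
C(9.91) = 0.61374 + (-0.17874)·e^(−0.12788·9.91) = 0.61374 + (-0.17874)·0.28160 = 0.56341 mol/L.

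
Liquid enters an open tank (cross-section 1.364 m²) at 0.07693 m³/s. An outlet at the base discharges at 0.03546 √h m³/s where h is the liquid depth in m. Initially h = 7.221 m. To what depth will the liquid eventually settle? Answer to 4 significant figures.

4.707 m

A dh/dt = Q_in − 0.03546 √h. Steady state requires inflow = outflow:
Q_in = 0.03546 √h_ss ⇒ √h_ss = 0.07693/0.03546 = 2.16949.
h_ss = 2.16949² = 4.70667 m. (Since h₀ = 7.221 m > h_ss, the level will fall toward this value.)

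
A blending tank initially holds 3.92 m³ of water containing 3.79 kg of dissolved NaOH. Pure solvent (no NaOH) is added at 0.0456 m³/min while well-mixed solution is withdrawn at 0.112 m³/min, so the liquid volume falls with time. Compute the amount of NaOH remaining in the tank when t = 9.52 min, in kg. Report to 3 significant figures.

Let m(t) be the amount of NaOH. Volume: V(t) = V₀ + (Q_in − Q_out) t = 3.92 − 0.066400 t; V(9.52) = 3.2879 m³.
Species balance (pure solvent in): dm/dt = −Q_out · m/V(t).
Separate: dm/m = −Q_out dt/V(t) ⇒ ln(m/m₀) = −(Q_out/(Q_in−Q_out)) ln(V/V₀).
m = m₀ (V₀/V)^(Q_out/(Q_in−Q_out)) = 3.79 × (3.92/3.2879)^(-1.6867) = 2.8172 kg.

2.82 kg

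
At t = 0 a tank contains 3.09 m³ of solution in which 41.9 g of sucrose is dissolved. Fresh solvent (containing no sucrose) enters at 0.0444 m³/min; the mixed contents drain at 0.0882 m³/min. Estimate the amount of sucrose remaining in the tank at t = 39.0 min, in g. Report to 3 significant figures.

Total volume: dV/dt = Q_in − Q_out = -0.043800 m³/min, so V(t) = 3.09 − 0.043800 t and V(39.0) = 1.3818 m³.
Solute balance: dm/dt = 0 − Q_out C = −Q_out m/V(t).
Separate: dm/m = −Q_out dt/V(t) ⇒ ln(m/m₀) = −(Q_out/(Q_in−Q_out)) ln(V/V₀).
m = m₀ (V₀/V)^(Q_out/(Q_in−Q_out)) = 41.9 × (3.09/1.3818)^(-2.0137) = 8.2870 g.

8.29 g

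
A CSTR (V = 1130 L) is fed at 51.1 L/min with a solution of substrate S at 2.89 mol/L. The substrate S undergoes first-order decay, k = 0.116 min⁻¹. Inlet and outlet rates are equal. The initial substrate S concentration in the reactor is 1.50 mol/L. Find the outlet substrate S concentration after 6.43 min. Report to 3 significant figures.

Species balance: V dC/dt = Q C_in − Q C − k V C.
This is linear with rate a = Q/V + k = 0.16122 min⁻¹.
C_ss = Q C_in/(Q + kV) = 0.81062 mol/L; C(t) = C_ss + (C₀ − C_ss) e^(−a t).
C(6.43) = 0.81062 + (0.68938)·e^(−0.16122·6.43) = 0.81062 + (0.68938)·0.35464 = 1.0551 mol/L.

1.06 mol/L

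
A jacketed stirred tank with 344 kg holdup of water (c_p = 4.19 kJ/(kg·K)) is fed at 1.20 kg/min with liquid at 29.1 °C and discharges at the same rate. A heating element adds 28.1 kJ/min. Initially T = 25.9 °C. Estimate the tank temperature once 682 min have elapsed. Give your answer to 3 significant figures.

33.9 °C

Heat balance on the well-mixed liquid: M c_p dT/dt = ṁ c_p (T_in − T) + 28.1.
τ = M/ṁ = 286.67 min; T_ss = T_in + Q̇/(ṁ c_p) = 29.1 + 28.1/(1.20·4.19) = 34.689 °C.
Integrating: T(t) = T_ss + (T₀ − T_ss) e^(−t/τ).
T(682) = 34.689 + (-8.7887)·e^(−682/286.67) = 34.689 + (-8.7887)·0.092637 = 33.875 °C.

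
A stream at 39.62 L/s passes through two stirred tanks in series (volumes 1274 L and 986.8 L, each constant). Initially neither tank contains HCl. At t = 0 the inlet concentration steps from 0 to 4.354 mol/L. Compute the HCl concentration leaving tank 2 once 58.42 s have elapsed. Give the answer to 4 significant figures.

2.648 mol/L

Species balance on tank i: dCᵢ/dt = (Cᵢ₋₁ − Cᵢ)/τᵢ with τᵢ = Vᵢ/Q.
τ₁ = 1274/39.62 = 32.1555 s; τ₂ = 986.8/39.62 = 24.9066 s.
Solving the cascade with C₁(0)=C₂(0)=0 gives C₂(t) = C_in[1 − (τ₁ e^(−t/τ₁) − τ₂ e^(−t/τ₂))/(τ₁ − τ₂)].
At t = 58.42: e^(−t/τ₁) = 0.162545, e^(−t/τ₂) = 0.0957934.
C₂ = 4.354·[1 − (32.1555·0.162545 − 24.9066·0.0957934)/(7.24886)] = 4.354·0.608099 = 2.64766 mol/L.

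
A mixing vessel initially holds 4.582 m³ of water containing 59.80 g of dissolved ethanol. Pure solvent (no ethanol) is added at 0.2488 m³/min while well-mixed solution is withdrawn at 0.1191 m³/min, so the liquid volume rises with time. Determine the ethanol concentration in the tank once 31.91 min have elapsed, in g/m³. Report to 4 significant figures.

Total volume: dV/dt = Q_in − Q_out = 0.129700 m³/min, so V(t) = 4.582 + 0.129700 t and V(31.91) = 8.72073 m³.
Solute balance: dm/dt = 0 − Q_out C = −Q_out m/V(t).
Separate: dm/m = −Q_out dt/V(t) ⇒ ln(m/m₀) = −(Q_out/(Q_in−Q_out)) ln(V/V₀).
m = m₀ (V₀/V)^(Q_out/(Q_in−Q_out)) = 59.80 × (4.582/8.72073)^(0.918273) = 33.1166 g.
C = m/V = 33.1166/8.72073 = 3.79746 g/m³.

3.797 g/m³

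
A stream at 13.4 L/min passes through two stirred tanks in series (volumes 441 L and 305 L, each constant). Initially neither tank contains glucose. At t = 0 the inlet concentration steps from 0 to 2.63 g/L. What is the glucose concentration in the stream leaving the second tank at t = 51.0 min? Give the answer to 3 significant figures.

1.45 g/L

Species balance on tank i: dCᵢ/dt = (Cᵢ₋₁ − Cᵢ)/τᵢ with τᵢ = Vᵢ/Q.
τ₁ = 441/13.4 = 32.910 min; τ₂ = 305/13.4 = 22.761 min.
Solving the cascade with C₁(0)=C₂(0)=0 gives C₂(t) = C_in[1 − (τ₁ e^(−t/τ₁) − τ₂ e^(−t/τ₂))/(τ₁ − τ₂)].
At t = 51.0: e^(−t/τ₁) = 0.21232, e^(−t/τ₂) = 0.10639.
C₂ = 2.63·[1 − (32.910·0.21232 − 22.761·0.10639)/(10.149)] = 2.63·0.55011 = 1.4468 g/L.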